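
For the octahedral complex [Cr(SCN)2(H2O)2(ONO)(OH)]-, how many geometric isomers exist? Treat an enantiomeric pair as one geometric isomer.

The six octahedral sites form three mutually perpendicular trans pairs.
The distinct arrangements are (6 in all): SCN trans, H2O trans; SCN cis, H2O trans; SCN trans, H2O cis; SCN cis, H2O cis (3 arrangements, 2 chiral).

6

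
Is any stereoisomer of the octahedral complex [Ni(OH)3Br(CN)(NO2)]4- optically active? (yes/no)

yes

An octahedron has six vertices in three trans pairs; every non-trans pair is cis.
Working through the distinct placements yields 4 geometric isomers: OH mer (3 arrangements); OH fac (chiral).
One of these lacks any improper symmetry element and so occurs as an enantiomeric pair, giving 4 + 1 = 5 stereoisomers in total.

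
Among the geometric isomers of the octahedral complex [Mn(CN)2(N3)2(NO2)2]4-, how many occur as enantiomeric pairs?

There are 5 geometric isomers: CN trans, N3 trans, NO2 trans; CN trans, N3 cis, NO2 cis; CN cis, N3 cis, NO2 trans; CN cis, N3 cis, NO2 cis (chiral); CN cis, N3 trans, NO2 cis.
One of these lacks any improper symmetry element and so occurs as an enantiomeric pair, giving 5 + 1 = 6 stereoisomers in total.

1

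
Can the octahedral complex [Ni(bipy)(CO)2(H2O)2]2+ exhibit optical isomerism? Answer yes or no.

The six octahedral sites form three mutually perpendicular trans pairs.
Each bipy is bidentate and must span two cis positions.
The distinct arrangements are (3 in all): CO trans, H2O cis; CO cis, H2O cis (chiral); CO cis, H2O trans.
One of these lacks any improper symmetry element and so occurs as an enantiomeric pair, giving 3 + 1 = 4 stereoisomers in total.

yes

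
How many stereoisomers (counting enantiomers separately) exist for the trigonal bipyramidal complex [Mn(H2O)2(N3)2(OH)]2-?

In a trigonal bipyramid the two axial positions differ from the three equatorial ones.
Systematic enumeration (placing each ligand type in turn and discarding arrangements equivalent by rotation or reflection) gives 5 geometric isomers.
One of these lacks any improper symmetry element and so occurs as an enantiomeric pair, giving 5 + 1 = 6 stereoisomers in total.

6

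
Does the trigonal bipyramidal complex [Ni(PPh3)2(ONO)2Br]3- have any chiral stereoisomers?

yes

Systematic enumeration (placing each ligand type in turn and discarding arrangements equivalent by rotation or reflection) gives 5 geometric isomers.
One of these lacks any improper symmetry element and so occurs as an enantiomeric pair, giving 5 + 1 = 6 stereoisomers in total.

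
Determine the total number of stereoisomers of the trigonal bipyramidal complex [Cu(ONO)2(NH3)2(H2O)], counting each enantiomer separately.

A trigonal bipyramid has two axial and three equatorial sites, which are chemically inequivalent.
Placing the ligands in turn and identifying arrangements related by rotation or reflection leaves 5 distinct geometric isomers.
One of these lacks any improper symmetry element and so occurs as an enantiomeric pair, giving 5 + 1 = 6 stereoisomers in total.

6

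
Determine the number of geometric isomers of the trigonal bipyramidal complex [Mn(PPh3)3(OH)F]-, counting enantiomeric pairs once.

In a trigonal bipyramid the two axial positions differ from the three equatorial ones.
Working through the distinct placements yields 4 geometric isomers: OH axial, F axial; OH equatorial, F axial; OH axial, F equatorial; OH equatorial, F equatorial.

4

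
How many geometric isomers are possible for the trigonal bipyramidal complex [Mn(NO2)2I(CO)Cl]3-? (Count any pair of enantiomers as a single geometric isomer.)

7

A trigonal bipyramid has two axial and three equatorial sites, which are chemically inequivalent.
Placing the ligands in turn and identifying arrangements related by rotation or reflection leaves 7 distinct geometric isomers.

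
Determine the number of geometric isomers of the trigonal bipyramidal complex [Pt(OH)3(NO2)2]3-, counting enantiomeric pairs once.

Working through the distinct placements yields 3 geometric isomers: NO2 both axial; NO2 one axial, one equatorial; NO2 both equatorial.

3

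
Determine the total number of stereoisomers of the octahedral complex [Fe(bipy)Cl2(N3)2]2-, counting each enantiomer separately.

4

Each bipy is bidentate and must span two cis positions.
There are 3 geometric isomers: Cl trans, N3 cis; Cl cis, N3 cis (chiral); Cl cis, N3 trans.
One of these lacks any improper symmetry element and so occurs as an enantiomeric pair, giving 3 + 1 = 4 stereoisomers in total.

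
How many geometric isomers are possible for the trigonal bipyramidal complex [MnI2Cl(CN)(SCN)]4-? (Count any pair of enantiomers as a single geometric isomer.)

Exhaustive case analysis gives 7 geometric isomers.

7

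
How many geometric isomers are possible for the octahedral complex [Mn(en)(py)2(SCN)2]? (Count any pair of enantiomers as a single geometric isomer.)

The six octahedral sites form three mutually perpendicular trans pairs.
Each en is bidentate and must span two cis positions.
Systematic placement gives 3 geometric isomers: py cis, SCN trans; py trans, SCN cis; py cis, SCN cis (chiral).

3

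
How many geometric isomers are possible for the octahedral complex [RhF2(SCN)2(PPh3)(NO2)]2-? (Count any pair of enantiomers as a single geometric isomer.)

In an octahedral complex each vertex has one trans partner and four cis neighbours.
There are 6 geometric isomers: F trans, SCN trans; F trans, SCN cis; F cis, SCN trans; F cis, SCN cis (3 arrangements, 2 chiral).

6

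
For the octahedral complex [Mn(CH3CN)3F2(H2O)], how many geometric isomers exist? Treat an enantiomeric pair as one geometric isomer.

The six octahedral sites form three mutually perpendicular trans pairs.
Working through the distinct placements yields 3 geometric isomers: CH3CN mer, F cis; CH3CN mer, F trans; CH3CN fac, F cis.

3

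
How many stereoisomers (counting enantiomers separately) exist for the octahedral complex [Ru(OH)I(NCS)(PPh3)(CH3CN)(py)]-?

30

The six octahedral sites form three mutually perpendicular trans pairs.
Exhaustive case analysis gives 15 geometric isomers.
Of these, 15 lack any improper symmetry element and so occur as enantiomeric pairs, giving 15 + 15 = 30 stereoisomers in total.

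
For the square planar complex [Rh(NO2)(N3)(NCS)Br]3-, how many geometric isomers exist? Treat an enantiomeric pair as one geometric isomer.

3

A square has two trans pairs of vertices; adjacent vertices are cis.
The distinct arrangements are (3 in all): (Br/NCS trans, N3/NO2 trans); (Br/NO2 trans, N3/NCS trans); (Br/N3 trans, NCS/NO2 trans).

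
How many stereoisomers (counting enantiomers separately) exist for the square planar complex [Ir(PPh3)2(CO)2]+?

2

In a square planar complex each vertex has one trans partner and two cis neighbours.
Working through the distinct placements yields 2 geometric isomers: PPh3 cis; PPh3 trans.
Each arrangement has an internal mirror plane or centre of symmetry, so none is chiral.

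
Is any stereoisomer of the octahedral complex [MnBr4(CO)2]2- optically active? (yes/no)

There are 2 geometric isomers: CO trans; CO cis.
Each arrangement has an internal mirror plane or centre of symmetry, so none is chiral.

no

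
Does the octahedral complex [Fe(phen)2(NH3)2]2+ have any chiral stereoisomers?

The six octahedral sites form three mutually perpendicular trans pairs.
Each phen is bidentate and must span two cis positions.
There are 2 geometric isomers: NH3 trans; NH3 cis (chiral).
One of these lacks any improper symmetry element and so occurs as an enantiomeric pair, giving 2 + 1 = 3 stereoisomers in total.

yes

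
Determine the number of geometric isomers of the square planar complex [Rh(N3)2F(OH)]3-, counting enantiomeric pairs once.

In a square planar complex each vertex has one trans partner and two cis neighbours.
Systematic placement gives 2 geometric isomers: N3 cis; N3 trans.

2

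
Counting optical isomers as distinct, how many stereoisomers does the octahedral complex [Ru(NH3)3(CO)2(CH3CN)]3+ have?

The six octahedral sites form three mutually perpendicular trans pairs.
Working through the distinct placements yields 3 geometric isomers: NH3 mer, CO cis; NH3 mer, CO trans; NH3 fac, CO cis.
Each arrangement has an internal mirror plane or centre of symmetry, so none is chiral.

3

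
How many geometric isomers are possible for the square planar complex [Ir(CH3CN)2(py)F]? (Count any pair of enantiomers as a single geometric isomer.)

In a square planar complex each vertex has one trans partner and two cis neighbours.
Working through the distinct placements yields 2 geometric isomers: CH3CN cis; CH3CN trans.

2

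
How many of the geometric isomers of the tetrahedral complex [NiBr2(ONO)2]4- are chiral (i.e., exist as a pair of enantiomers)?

In a tetrahedral complex all four positions are equivalent and every pair of ligands is adjacent — there is no cis/trans distinction.
Only one geometric arrangement is possible.

0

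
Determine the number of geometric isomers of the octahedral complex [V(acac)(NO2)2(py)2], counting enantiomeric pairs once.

Each acac is bidentate and must span two cis positions.
The distinct arrangements are (3 in all): NO2 trans, py cis; NO2 cis, py trans; NO2 cis, py cis (chiral).

3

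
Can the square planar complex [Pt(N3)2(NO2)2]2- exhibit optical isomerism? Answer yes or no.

no

Working through the distinct placements yields 2 geometric isomers: N3 cis; N3 trans.
Each arrangement has an internal mirror plane or centre of symmetry, so none is chiral.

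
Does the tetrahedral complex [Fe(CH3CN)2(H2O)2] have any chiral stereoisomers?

no

Only one geometric arrangement is possible.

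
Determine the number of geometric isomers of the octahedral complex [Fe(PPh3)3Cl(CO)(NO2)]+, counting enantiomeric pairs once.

The six octahedral sites form three mutually perpendicular trans pairs.
Working through the distinct placements yields 4 geometric isomers: PPh3 mer (3 arrangements); PPh3 fac (chiral).

4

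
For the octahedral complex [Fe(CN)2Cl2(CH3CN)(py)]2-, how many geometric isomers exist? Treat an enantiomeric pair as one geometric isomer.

6

Working through the distinct placements yields 6 geometric isomers: CN cis, Cl cis (3 arrangements, 2 chiral); CN cis, Cl trans; CN trans, Cl cis; CN trans, Cl trans.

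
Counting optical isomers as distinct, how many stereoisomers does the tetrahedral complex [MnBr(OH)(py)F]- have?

2

All four vertices of a tetrahedron are equivalent and mutually adjacent, so cis/trans isomerism cannot arise.
Only one geometric arrangement is possible; it has no improper symmetry element, so it exists as a pair of enantiomers (2 stereoisomers).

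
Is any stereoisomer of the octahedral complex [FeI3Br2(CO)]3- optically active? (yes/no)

no

The six octahedral sites form three mutually perpendicular trans pairs.
Working through the distinct placements yields 3 geometric isomers: I mer, Br trans; I mer, Br cis; I fac, Br cis.
Each arrangement has an internal mirror plane or centre of symmetry, so none is chiral.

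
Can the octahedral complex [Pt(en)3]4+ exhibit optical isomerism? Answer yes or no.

yes

An octahedron has six vertices in three trans pairs; every non-trans pair is cis.
Each en is bidentate and must span two cis positions.
Only one geometric arrangement is possible; it has no improper symmetry element, so it exists as a pair of enantiomers (2 stereoisomers).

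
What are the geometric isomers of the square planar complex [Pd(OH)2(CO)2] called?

cis and trans

There are 2 geometric isomers: OH cis; OH trans.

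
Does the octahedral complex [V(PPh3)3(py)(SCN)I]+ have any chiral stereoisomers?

yes

Working through the distinct placements yields 4 geometric isomers: PPh3 mer (3 arrangements); PPh3 fac (chiral).
One of these lacks any improper symmetry element and so occurs as an enantiomeric pair, giving 4 + 1 = 5 stereoisomers in total.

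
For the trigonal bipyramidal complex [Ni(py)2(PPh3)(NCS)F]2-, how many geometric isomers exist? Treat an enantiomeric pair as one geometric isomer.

A trigonal bipyramid has two axial and three equatorial sites, which are chemically inequivalent.
Placing the ligands in turn and identifying arrangements related by rotation or reflection leaves 7 distinct geometric isomers.

7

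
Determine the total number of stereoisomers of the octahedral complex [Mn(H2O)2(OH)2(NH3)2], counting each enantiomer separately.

6

An octahedron has six vertices in three trans pairs; every non-trans pair is cis.
Working through the distinct placements yields 5 geometric isomers: H2O trans, OH trans, NH3 trans; H2O trans, OH cis, NH3 cis; H2O cis, OH trans, NH3 cis; H2O cis, OH cis, NH3 cis (chiral); H2O cis, OH cis, NH3 trans.
One of these lacks any improper symmetry element and so occurs as an enantiomeric pair, giving 5 + 1 = 6 stereoisomers in total.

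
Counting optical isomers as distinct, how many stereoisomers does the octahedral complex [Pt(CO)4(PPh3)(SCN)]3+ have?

Working through the distinct placements yields 2 geometric isomers: PPh3 and SCN mutually trans; PPh3 and SCN mutually cis.
Each arrangement has an internal mirror plane or centre of symmetry, so none is chiral.

2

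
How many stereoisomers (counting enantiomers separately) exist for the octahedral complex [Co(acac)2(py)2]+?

Each acac is bidentate and must span two cis positions.
There are 2 geometric isomers: py trans; py cis (chiral).
One of these lacks any improper symmetry element and so occurs as an enantiomeric pair, giving 2 + 1 = 3 stereoisomers in total.

3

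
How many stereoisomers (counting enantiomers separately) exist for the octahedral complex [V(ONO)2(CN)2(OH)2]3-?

The six octahedral sites form three mutually perpendicular trans pairs.
The distinct arrangements are (5 in all): ONO trans, CN trans, OH trans; ONO cis, CN trans, OH cis; ONO trans, CN cis, OH cis; ONO cis, CN cis, OH cis (chiral); ONO cis, CN cis, OH trans.
One of these lacks any improper symmetry element and so occurs as an enantiomeric pair, giving 5 + 1 = 6 stereoisomers in total.

6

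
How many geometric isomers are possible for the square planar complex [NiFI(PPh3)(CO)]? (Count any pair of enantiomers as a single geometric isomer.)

3

The distinct arrangements are (3 in all): (CO/I trans, F/PPh3 trans); (CO/PPh3 trans, F/I trans); (CO/F trans, I/PPh3 trans).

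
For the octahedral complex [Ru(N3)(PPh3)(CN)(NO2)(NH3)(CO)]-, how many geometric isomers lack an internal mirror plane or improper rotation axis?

15

The six octahedral sites form three mutually perpendicular trans pairs.
Systematic enumeration (placing each ligand type in turn and discarding arrangements equivalent by rotation or reflection) gives 15 geometric isomers.
Of these, 15 lack any improper symmetry element and so occur as enantiomeric pairs, giving 15 + 15 = 30 stereoisomers in total.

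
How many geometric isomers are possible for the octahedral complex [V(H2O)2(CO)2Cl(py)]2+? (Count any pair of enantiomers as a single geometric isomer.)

6

An octahedron has six vertices in three trans pairs; every non-trans pair is cis.
Working through the distinct placements yields 6 geometric isomers: H2O cis, CO trans; H2O trans, CO trans; H2O cis, CO cis (3 arrangements, 2 chiral); H2O trans, CO cis.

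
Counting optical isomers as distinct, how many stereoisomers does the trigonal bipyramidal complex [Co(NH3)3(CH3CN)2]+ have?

3

In a trigonal bipyramid the two axial positions differ from the three equatorial ones.
Working through the distinct placements yields 3 geometric isomers: CH3CN both axial; CH3CN one axial, one equatorial; CH3CN both equatorial.
Each arrangement has an internal mirror plane or centre of symmetry, so none is chiral.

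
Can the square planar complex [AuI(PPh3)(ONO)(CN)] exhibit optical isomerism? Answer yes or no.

A square has two trans pairs of vertices; adjacent vertices are cis.
There are 3 geometric isomers: (CN/ONO trans, I/PPh3 trans); (CN/PPh3 trans, I/ONO trans); (CN/I trans, ONO/PPh3 trans).
Each arrangement has an internal mirror plane or centre of symmetry, so none is chiral.

no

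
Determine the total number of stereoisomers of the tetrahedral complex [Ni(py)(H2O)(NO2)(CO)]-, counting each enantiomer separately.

Only one geometric arrangement is possible; it has no improper symmetry element, so it exists as a pair of enantiomers (2 stereoisomers).

2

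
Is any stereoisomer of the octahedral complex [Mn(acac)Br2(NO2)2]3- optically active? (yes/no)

yes

Each acac is bidentate and must span two cis positions.
There are 3 geometric isomers: Br trans, NO2 cis; Br cis, NO2 cis (chiral); Br cis, NO2 trans.
One of these lacks any improper symmetry element and so occurs as an enantiomeric pair, giving 3 + 1 = 4 stereoisomers in total.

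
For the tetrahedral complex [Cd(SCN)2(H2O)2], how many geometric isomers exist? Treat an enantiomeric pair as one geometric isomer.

Only one geometric arrangement is possible.

1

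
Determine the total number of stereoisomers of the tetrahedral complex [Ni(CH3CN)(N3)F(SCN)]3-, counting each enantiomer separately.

All four vertices of a tetrahedron are equivalent and mutually adjacent, so cis/trans isomerism cannot arise.
Only one geometric arrangement is possible; it has no improper symmetry element, so it exists as a pair of enantiomers (2 stereoisomers).

2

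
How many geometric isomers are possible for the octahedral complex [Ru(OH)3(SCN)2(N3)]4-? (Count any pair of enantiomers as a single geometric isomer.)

3

An octahedron has six vertices in three trans pairs; every non-trans pair is cis.
The distinct arrangements are (3 in all): OH mer, SCN trans; OH fac, SCN cis; OH mer, SCN cis.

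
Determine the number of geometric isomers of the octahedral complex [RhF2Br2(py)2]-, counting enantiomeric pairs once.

5

An octahedron has six vertices in three trans pairs; every non-trans pair is cis.
There are 5 geometric isomers: F trans, Br trans, py trans; F cis, Br trans, py cis; F cis, Br cis, py trans; F cis, Br cis, py cis (chiral); F trans, Br cis, py cis.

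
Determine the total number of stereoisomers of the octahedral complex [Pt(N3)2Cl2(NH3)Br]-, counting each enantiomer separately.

The six octahedral sites form three mutually perpendicular trans pairs.
There are 6 geometric isomers: N3 cis, Cl cis (3 arrangements, 2 chiral); N3 trans, Cl cis; N3 cis, Cl trans; N3 trans, Cl trans.
Of these, 2 lack any improper symmetry element and so occur as enantiomeric pairs, giving 6 + 2 = 8 stereoisomers in total.

8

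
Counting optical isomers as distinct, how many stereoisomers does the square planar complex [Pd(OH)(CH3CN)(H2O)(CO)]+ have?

A square has two trans pairs of vertices; adjacent vertices are cis.
There are 3 geometric isomers: (CH3CN/H2O trans, CO/OH trans); (CH3CN/OH trans, CO/H2O trans); (CH3CN/CO trans, H2O/OH trans).
Each arrangement has an internal mirror plane or centre of symmetry, so none is chiral.

3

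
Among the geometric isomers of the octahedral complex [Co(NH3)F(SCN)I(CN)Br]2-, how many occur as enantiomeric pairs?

15

The six octahedral sites form three mutually perpendicular trans pairs.
Systematic enumeration (placing each ligand type in turn and discarding arrangements equivalent by rotation or reflection) gives 15 geometric isomers.
Of these, 15 lack any improper symmetry element and so occur as enantiomeric pairs, giving 15 + 15 = 30 stereoisomers in total.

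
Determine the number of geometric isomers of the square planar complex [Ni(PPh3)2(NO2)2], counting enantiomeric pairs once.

Working through the distinct placements yields 2 geometric isomers: PPh3 cis; PPh3 trans.

2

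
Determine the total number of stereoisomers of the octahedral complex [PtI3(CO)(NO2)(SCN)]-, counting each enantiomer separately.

In an octahedral complex each vertex has one trans partner and four cis neighbours.
There are 4 geometric isomers: I mer (3 arrangements); I fac (chiral).
One of these lacks any improper symmetry element and so occurs as an enantiomeric pair, giving 4 + 1 = 5 stereoisomers in total.

5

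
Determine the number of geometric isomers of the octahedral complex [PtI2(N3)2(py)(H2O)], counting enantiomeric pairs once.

In an octahedral complex each vertex has one trans partner and four cis neighbours.
There are 6 geometric isomers: I cis, N3 cis (3 arrangements, 2 chiral); I cis, N3 trans; I trans, N3 cis; I trans, N3 trans.

6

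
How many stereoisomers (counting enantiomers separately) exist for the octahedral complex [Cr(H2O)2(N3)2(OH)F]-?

The distinct arrangements are (6 in all): H2O cis, N3 cis (3 arrangements, 2 chiral); H2O cis, N3 trans; H2O trans, N3 cis; H2O trans, N3 trans.
Of these, 2 lack any improper symmetry element and so occur as enantiomeric pairs, giving 6 + 2 = 8 stereoisomers in total.

8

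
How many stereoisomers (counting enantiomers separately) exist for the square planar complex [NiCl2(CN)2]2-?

There are 2 geometric isomers: Cl cis; Cl trans.
Each arrangement has an internal mirror plane or centre of symmetry, so none is chiral.

2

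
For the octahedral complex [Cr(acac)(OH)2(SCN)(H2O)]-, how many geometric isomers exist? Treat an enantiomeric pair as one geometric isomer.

4

In an octahedral complex each vertex has one trans partner and four cis neighbours.
Each acac is bidentate and must span two cis positions.
Working through the distinct placements yields 4 geometric isomers: OH cis (3 arrangements, 2 chiral); OH trans.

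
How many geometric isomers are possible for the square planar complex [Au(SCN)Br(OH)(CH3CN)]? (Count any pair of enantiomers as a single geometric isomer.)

A square has two trans pairs of vertices; adjacent vertices are cis.
Working through the distinct placements yields 3 geometric isomers: (Br/OH trans, CH3CN/SCN trans); (Br/SCN trans, CH3CN/OH trans); (Br/CH3CN trans, OH/SCN trans).

3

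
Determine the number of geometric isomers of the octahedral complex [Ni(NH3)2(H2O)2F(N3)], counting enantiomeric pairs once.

The six octahedral sites form three mutually perpendicular trans pairs.
Systematic placement gives 6 geometric isomers: NH3 trans, H2O cis; NH3 cis, H2O cis (3 arrangements, 2 chiral); NH3 trans, H2O trans; NH3 cis, H2O trans.

6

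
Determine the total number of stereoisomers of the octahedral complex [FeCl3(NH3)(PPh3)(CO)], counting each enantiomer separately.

5

The six octahedral sites form three mutually perpendicular trans pairs.
The distinct arrangements are (4 in all): Cl mer (3 arrangements); Cl fac (chiral).
One of these lacks any improper symmetry element and so occurs as an enantiomeric pair, giving 4 + 1 = 5 stereoisomers in total.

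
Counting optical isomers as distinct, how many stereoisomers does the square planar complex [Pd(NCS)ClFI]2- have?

3

The distinct arrangements are (3 in all): (Cl/I trans, F/NCS trans); (Cl/NCS trans, F/I trans); (Cl/F trans, I/NCS trans).
Each arrangement has an internal mirror plane or centre of symmetry, so none is chiral.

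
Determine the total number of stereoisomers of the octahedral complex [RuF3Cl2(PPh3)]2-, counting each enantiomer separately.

The six octahedral sites form three mutually perpendicular trans pairs.
Working through the distinct placements yields 3 geometric isomers: F mer, Cl trans; F fac, Cl cis; F mer, Cl cis.
Each arrangement has an internal mirror plane or centre of symmetry, so none is chiral.

3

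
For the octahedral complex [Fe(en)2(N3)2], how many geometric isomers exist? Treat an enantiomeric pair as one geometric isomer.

The six octahedral sites form three mutually perpendicular trans pairs.
Each en is bidentate and must span two cis positions.
There are 2 geometric isomers: N3 trans; N3 cis (chiral).

2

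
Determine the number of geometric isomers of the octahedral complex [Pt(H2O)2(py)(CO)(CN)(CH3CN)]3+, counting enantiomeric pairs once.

An octahedron has six vertices in three trans pairs; every non-trans pair is cis.
Systematic enumeration (placing each ligand type in turn and discarding arrangements equivalent by rotation or reflection) gives 9 geometric isomers.

9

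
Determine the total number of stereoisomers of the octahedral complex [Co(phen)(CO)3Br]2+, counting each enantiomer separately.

2

An octahedron has six vertices in three trans pairs; every non-trans pair is cis.
Each phen is bidentate and must span two cis positions.
Systematic placement gives 2 geometric isomers: CO fac; CO mer.
Each arrangement has an internal mirror plane or centre of symmetry, so none is chiral.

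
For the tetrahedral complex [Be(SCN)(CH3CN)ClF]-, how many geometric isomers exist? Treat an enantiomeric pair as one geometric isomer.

Only one geometric arrangement is possible; it has no improper symmetry element, so it exists as a pair of enantiomers (2 stereoisomers).

1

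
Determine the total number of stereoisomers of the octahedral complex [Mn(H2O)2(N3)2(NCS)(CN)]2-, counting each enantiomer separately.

In an octahedral complex each vertex has one trans partner and four cis neighbours.
Systematic placement gives 6 geometric isomers: H2O cis, N3 cis (3 arrangements, 2 chiral); H2O cis, N3 trans; H2O trans, N3 cis; H2O trans, N3 trans.
Of these, 2 lack any improper symmetry element and so occur as enantiomeric pairs, giving 6 + 2 = 8 stereoisomers in total.

8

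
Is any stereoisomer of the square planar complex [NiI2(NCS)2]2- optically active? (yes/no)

no

The distinct arrangements are (2 in all): I cis; I trans.
Each arrangement has an internal mirror plane or centre of symmetry, so none is chiral.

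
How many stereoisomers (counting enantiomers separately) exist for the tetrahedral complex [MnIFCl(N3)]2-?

Only one geometric arrangement is possible; it has no improper symmetry element, so it exists as a pair of enantiomers (2 stereoisomers).

2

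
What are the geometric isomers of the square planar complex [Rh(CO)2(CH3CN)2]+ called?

cis and trans

A square has two trans pairs of vertices; adjacent vertices are cis.
There are 2 geometric isomers: CO cis; CO trans.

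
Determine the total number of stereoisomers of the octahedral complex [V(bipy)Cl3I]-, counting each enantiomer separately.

2

In an octahedral complex each vertex has one trans partner and four cis neighbours.
Each bipy is bidentate and must span two cis positions.
Working through the distinct placements yields 2 geometric isomers: Cl mer; Cl fac.
Each arrangement has an internal mirror plane or centre of symmetry, so none is chiral.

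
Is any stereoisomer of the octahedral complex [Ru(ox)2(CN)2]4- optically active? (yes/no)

yes

An octahedron has six vertices in three trans pairs; every non-trans pair is cis.
Each ox is bidentate and must span two cis positions.
The distinct arrangements are (2 in all): CN trans; CN cis (chiral).
One of these lacks any improper symmetry element and so occurs as an enantiomeric pair, giving 2 + 1 = 3 stereoisomers in total.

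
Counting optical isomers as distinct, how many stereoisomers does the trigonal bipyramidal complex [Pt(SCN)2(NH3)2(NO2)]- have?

6

Placing the ligands in turn and identifying arrangements related by rotation or reflection leaves 5 distinct geometric isomers.
One of these lacks any improper symmetry element and so occurs as an enantiomeric pair, giving 5 + 1 = 6 stereoisomers in total.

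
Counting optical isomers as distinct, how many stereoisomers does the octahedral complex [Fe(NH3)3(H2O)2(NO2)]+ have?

3

The six octahedral sites form three mutually perpendicular trans pairs.
There are 3 geometric isomers: NH3 mer, H2O trans; NH3 fac, H2O cis; NH3 mer, H2O cis.
Each arrangement has an internal mirror plane or centre of symmetry, so none is chiral.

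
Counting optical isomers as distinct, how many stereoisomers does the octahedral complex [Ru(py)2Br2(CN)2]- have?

In an octahedral complex each vertex has one trans partner and four cis neighbours.
The distinct arrangements are (5 in all): py trans, Br trans, CN trans; py cis, Br trans, CN cis; py trans, Br cis, CN cis; py cis, Br cis, CN cis (chiral); py cis, Br cis, CN trans.
One of these lacks any improper symmetry element and so occurs as an enantiomeric pair, giving 5 + 1 = 6 stereoisomers in total.

6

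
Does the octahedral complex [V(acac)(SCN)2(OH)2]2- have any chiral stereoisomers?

yes

In an octahedral complex each vertex has one trans partner and four cis neighbours.
Each acac is bidentate and must span two cis positions.
Working through the distinct placements yields 3 geometric isomers: SCN cis, OH trans; SCN cis, OH cis (chiral); SCN trans, OH cis.
One of these lacks any improper symmetry element and so occurs as an enantiomeric pair, giving 3 + 1 = 4 stereoisomers in total.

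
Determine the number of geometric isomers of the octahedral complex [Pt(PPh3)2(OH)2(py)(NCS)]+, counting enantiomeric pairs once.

6

The six octahedral sites form three mutually perpendicular trans pairs.
Systematic placement gives 6 geometric isomers: PPh3 cis, OH cis (3 arrangements, 2 chiral); PPh3 trans, OH cis; PPh3 cis, OH trans; PPh3 trans, OH trans.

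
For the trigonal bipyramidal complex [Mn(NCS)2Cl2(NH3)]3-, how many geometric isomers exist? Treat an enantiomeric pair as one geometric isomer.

A trigonal bipyramid has two axial and three equatorial sites, which are chemically inequivalent.
Systematic enumeration (placing each ligand type in turn and discarding arrangements equivalent by rotation or reflection) gives 5 geometric isomers.

5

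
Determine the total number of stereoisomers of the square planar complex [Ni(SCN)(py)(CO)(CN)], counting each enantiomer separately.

A square has two trans pairs of vertices; adjacent vertices are cis.
There are 3 geometric isomers: (CN/SCN trans, CO/py trans); (CN/py trans, CO/SCN trans); (CN/CO trans, SCN/py trans).
Each arrangement has an internal mirror plane or centre of symmetry, so none is chiral.

3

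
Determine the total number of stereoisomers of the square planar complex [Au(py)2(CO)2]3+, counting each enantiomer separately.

In a square planar complex each vertex has one trans partner and two cis neighbours.
The distinct arrangements are (2 in all): py cis; py trans.
Each arrangement has an internal mirror plane or centre of symmetry, so none is chiral.

2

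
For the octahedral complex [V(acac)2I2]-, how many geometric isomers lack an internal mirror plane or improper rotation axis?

1

Each acac is bidentate and must span two cis positions.
Systematic placement gives 2 geometric isomers: I trans; I cis (chiral).
One of these lacks any improper symmetry element and so occurs as an enantiomeric pair, giving 2 + 1 = 3 stereoisomers in total.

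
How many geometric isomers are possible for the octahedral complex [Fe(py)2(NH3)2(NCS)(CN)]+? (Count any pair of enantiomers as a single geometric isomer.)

6

The six octahedral sites form three mutually perpendicular trans pairs.
There are 6 geometric isomers: py trans, NH3 trans; py cis, NH3 cis (3 arrangements, 2 chiral); py trans, NH3 cis; py cis, NH3 trans.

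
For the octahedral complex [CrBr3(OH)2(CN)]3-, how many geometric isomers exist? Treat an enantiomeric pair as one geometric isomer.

In an octahedral complex each vertex has one trans partner and four cis neighbours.
Working through the distinct placements yields 3 geometric isomers: Br mer, OH trans; Br mer, OH cis; Br fac, OH cis.

3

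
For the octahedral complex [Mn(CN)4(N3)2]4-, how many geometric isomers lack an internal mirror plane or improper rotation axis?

The distinct arrangements are (2 in all): N3 trans; N3 cis.
Each arrangement has an internal mirror plane or centre of symmetry, so none is chiral.

0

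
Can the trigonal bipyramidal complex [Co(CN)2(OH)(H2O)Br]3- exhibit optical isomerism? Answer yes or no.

A trigonal bipyramid has two axial and three equatorial sites, which are chemically inequivalent.
Exhaustive case analysis gives 7 geometric isomers.
Of these, 3 lack any improper symmetry element and so occur as enantiomeric pairs, giving 7 + 3 = 10 stereoisomers in total.

yes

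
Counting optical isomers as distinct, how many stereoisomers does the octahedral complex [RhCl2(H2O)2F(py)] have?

8

An octahedron has six vertices in three trans pairs; every non-trans pair is cis.
The distinct arrangements are (6 in all): Cl trans, H2O cis; Cl trans, H2O trans; Cl cis, H2O cis (3 arrangements, 2 chiral); Cl cis, H2O trans.
Of these, 2 lack any improper symmetry element and so occur as enantiomeric pairs, giving 6 + 2 = 8 stereoisomers in total.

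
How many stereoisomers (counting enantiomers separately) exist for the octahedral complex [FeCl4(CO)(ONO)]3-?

2

The six octahedral sites form three mutually perpendicular trans pairs.
Working through the distinct placements yields 2 geometric isomers: CO and ONO mutually cis; CO and ONO mutually trans.
Each arrangement has an internal mirror plane or centre of symmetry, so none is chiral.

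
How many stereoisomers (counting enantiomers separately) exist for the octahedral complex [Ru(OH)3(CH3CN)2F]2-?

In an octahedral complex each vertex has one trans partner and four cis neighbours.
Systematic placement gives 3 geometric isomers: OH mer, CH3CN trans; OH mer, CH3CN cis; OH fac, CH3CN cis.
Each arrangement has an internal mirror plane or centre of symmetry, so none is chiral.

3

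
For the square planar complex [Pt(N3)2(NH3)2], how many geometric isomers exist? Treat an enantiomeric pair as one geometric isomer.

In a square planar complex each vertex has one trans partner and two cis neighbours.
There are 2 geometric isomers: N3 cis; N3 trans.

2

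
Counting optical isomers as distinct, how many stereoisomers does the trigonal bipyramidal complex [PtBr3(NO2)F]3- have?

In a trigonal bipyramid the two axial positions differ from the three equatorial ones.
The distinct arrangements are (4 in all): NO2 equatorial, F equatorial; NO2 equatorial, F axial; NO2 axial, F equatorial; NO2 axial, F axial.
Each arrangement has an internal mirror plane or centre of symmetry, so none is chiral.

4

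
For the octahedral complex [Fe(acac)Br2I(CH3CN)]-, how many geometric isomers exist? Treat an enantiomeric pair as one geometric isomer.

4

The six octahedral sites form three mutually perpendicular trans pairs.
Each acac is bidentate and must span two cis positions.
The distinct arrangements are (4 in all): Br trans; Br cis (3 arrangements, 2 chiral).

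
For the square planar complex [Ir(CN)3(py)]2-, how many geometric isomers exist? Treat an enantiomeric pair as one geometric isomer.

In a square planar complex each vertex has one trans partner and two cis neighbours.
Only one geometric arrangement is possible.

1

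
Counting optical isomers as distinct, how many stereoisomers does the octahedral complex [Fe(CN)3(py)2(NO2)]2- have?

3

Working through the distinct placements yields 3 geometric isomers: CN mer, py trans; CN mer, py cis; CN fac, py cis.
Each arrangement has an internal mirror plane or centre of symmetry, so none is chiral.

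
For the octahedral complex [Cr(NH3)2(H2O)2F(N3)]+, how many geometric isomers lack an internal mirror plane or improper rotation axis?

2

The six octahedral sites form three mutually perpendicular trans pairs.
The distinct arrangements are (6 in all): NH3 trans, H2O cis; NH3 cis, H2O cis (3 arrangements, 2 chiral); NH3 trans, H2O trans; NH3 cis, H2O trans.
Of these, 2 lack any improper symmetry element and so occur as enantiomeric pairs, giving 6 + 2 = 8 stereoisomers in total.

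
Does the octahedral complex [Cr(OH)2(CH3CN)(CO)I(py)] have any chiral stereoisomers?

An octahedron has six vertices in three trans pairs; every non-trans pair is cis.
Systematic enumeration (placing each ligand type in turn and discarding arrangements equivalent by rotation or reflection) gives 9 geometric isomers.
Of these, 6 lack any improper symmetry element and so occur as enantiomeric pairs, giving 9 + 6 = 15 stereoisomers in total.

yes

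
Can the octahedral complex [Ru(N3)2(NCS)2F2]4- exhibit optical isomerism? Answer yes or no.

The six octahedral sites form three mutually perpendicular trans pairs.
Systematic placement gives 5 geometric isomers: N3 trans, NCS trans, F trans; N3 cis, NCS cis, F trans; N3 cis, NCS trans, F cis; N3 cis, NCS cis, F cis (chiral); N3 trans, NCS cis, F cis.
One of these lacks any improper symmetry element and so occurs as an enantiomeric pair, giving 5 + 1 = 6 stereoisomers in total.

yes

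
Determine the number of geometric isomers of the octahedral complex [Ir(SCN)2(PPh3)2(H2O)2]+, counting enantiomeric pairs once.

5

An octahedron has six vertices in three trans pairs; every non-trans pair is cis.
There are 5 geometric isomers: SCN trans, PPh3 trans, H2O trans; SCN cis, PPh3 cis, H2O trans; SCN trans, PPh3 cis, H2O cis; SCN cis, PPh3 cis, H2O cis (chiral); SCN cis, PPh3 trans, H2O cis.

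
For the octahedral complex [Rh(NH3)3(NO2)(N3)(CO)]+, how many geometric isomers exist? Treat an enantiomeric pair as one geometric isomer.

4

The six octahedral sites form three mutually perpendicular trans pairs.
Working through the distinct placements yields 4 geometric isomers: NH3 mer (3 arrangements); NH3 fac (chiral).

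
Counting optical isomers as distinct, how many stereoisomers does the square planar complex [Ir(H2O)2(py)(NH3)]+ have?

2

In a square planar complex each vertex has one trans partner and two cis neighbours.
Working through the distinct placements yields 2 geometric isomers: H2O cis; H2O trans.
Each arrangement has an internal mirror plane or centre of symmetry, so none is chiral.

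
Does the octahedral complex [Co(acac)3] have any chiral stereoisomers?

In an octahedral complex each vertex has one trans partner and four cis neighbours.
Each acac is bidentate and must span two cis positions.
Only one geometric arrangement is possible; it has no improper symmetry element, so it exists as a pair of enantiomers (2 stereoisomers).

yes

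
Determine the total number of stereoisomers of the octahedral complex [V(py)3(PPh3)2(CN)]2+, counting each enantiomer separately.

The six octahedral sites form three mutually perpendicular trans pairs.
Systematic placement gives 3 geometric isomers: py mer, PPh3 cis; py mer, PPh3 trans; py fac, PPh3 cis.
Each arrangement has an internal mirror plane or centre of symmetry, so none is chiral.

3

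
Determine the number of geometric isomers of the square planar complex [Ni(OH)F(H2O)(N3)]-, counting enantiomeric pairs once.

3

In a square planar complex each vertex has one trans partner and two cis neighbours.
Working through the distinct placements yields 3 geometric isomers: (F/N3 trans, H2O/OH trans); (F/OH trans, H2O/N3 trans); (F/H2O trans, N3/OH trans).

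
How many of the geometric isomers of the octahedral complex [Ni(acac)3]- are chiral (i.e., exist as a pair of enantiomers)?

1

The six octahedral sites form three mutually perpendicular trans pairs.
Each acac is bidentate and must span two cis positions.
Only one geometric arrangement is possible; it has no improper symmetry element, so it exists as a pair of enantiomers (2 stereoisomers).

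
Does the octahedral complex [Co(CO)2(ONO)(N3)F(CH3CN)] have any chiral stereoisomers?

yes

An octahedron has six vertices in three trans pairs; every non-trans pair is cis.
Systematic enumeration (placing each ligand type in turn and discarding arrangements equivalent by rotation or reflection) gives 9 geometric isomers.
Of these, 6 lack any improper symmetry element and so occur as enantiomeric pairs, giving 9 + 6 = 15 stereoisomers in total.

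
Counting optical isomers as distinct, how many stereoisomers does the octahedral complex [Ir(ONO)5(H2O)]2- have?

The six octahedral sites form three mutually perpendicular trans pairs.
Only one geometric arrangement is possible.

1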